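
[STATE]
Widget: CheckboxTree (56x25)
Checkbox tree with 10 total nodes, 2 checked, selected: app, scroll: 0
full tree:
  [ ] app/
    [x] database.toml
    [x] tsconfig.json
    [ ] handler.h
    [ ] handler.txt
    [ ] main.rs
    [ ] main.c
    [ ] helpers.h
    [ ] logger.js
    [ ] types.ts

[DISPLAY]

>[-] app/                                               
   [x] database.toml                                    
   [x] tsconfig.json                                    
   [ ] handler.h                                        
   [ ] handler.txt                                      
   [ ] main.rs                                          
   [ ] main.c                                           
   [ ] helpers.h                                        
   [ ] logger.js                                        
   [ ] types.ts                                         
                                                        
                                                        
                                                        
                                                        
                                                        
                                                        
                                                        
                                                        
                                                        
                                                        
                                                        
                                                        
                                                        
                                                        
                                                        


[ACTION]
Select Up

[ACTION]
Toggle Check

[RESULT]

>[x] app/                                               
   [x] database.toml                                    
   [x] tsconfig.json                                    
   [x] handler.h                                        
   [x] handler.txt                                      
   [x] main.rs                                          
   [x] main.c                                           
   [x] helpers.h                                        
   [x] logger.js                                        
   [x] types.ts                                         
                                                        
                                                        
                                                        
                                                        
                                                        
                                                        
                                                        
                                                        
                                                        
                                                        
                                                        
                                                        
                                                        
                                                        
                                                        


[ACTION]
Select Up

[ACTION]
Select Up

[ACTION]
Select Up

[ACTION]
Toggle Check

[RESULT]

>[ ] app/                                               
   [ ] database.toml                                    
   [ ] tsconfig.json                                    
   [ ] handler.h                                        
   [ ] handler.txt                                      
   [ ] main.rs                                          
   [ ] main.c                                           
   [ ] helpers.h                                        
   [ ] logger.js                                        
   [ ] types.ts                                         
                                                        
                                                        
                                                        
                                                        
                                                        
                                                        
                                                        
                                                        
                                                        
                                                        
                                                        
                                                        
                                                        
                                                        
                                                        


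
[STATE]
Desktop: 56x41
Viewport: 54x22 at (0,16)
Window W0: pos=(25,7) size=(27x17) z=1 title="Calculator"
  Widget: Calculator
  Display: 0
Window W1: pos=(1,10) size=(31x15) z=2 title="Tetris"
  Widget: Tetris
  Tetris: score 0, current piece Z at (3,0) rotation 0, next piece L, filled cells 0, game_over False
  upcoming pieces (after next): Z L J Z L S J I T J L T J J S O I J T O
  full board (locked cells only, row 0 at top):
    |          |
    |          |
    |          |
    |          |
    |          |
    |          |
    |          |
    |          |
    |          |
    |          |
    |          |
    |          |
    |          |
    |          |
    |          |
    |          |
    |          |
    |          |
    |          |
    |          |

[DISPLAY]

 ┃          │                  ┃2 │ 3 │ - │        ┃  
 ┃          │                  ┃──┼───┼───┤        ┃  
 ┃          │                  ┃. │ = │ + │        ┃  
 ┃          │Score:            ┃──┼───┼───┤        ┃  
 ┃          │0                 ┃MC│ MR│ M+│        ┃  
 ┃          │                  ┃──┴───┴───┘        ┃  
 ┃          │                  ┃                   ┃  
 ┃          │                  ┃━━━━━━━━━━━━━━━━━━━┛  
 ┗━━━━━━━━━━━━━━━━━━━━━━━━━━━━━┛                      
                                                      
                                                      
                                                      
                                                      
                                                      
                                                      
                                                      
                                                      
                                                      
                                                      
                                                      
                                                      
                                                      


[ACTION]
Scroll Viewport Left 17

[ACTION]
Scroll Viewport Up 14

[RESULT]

                                                      
                                                      
                                                      
                                                      
                                                      
                         ┏━━━━━━━━━━━━━━━━━━━━━━━━━┓  
                         ┃ Calculator              ┃  
                         ┠─────────────────────────┨  
 ┏━━━━━━━━━━━━━━━━━━━━━━━━━━━━━┓                  0┃  
 ┃ Tetris                      ┃──┬───┬───┐        ┃  
 ┠─────────────────────────────┨8 │ 9 │ ÷ │        ┃  
 ┃          │Next:             ┃──┼───┼───┤        ┃  
 ┃          │  ▒               ┃5 │ 6 │ × │        ┃  
 ┃          │▒▒▒               ┃──┼───┼───┤        ┃  
 ┃          │                  ┃2 │ 3 │ - │        ┃  
 ┃          │                  ┃──┼───┼───┤        ┃  
 ┃          │                  ┃. │ = │ + │        ┃  
 ┃          │Score:            ┃──┼───┼───┤        ┃  
 ┃          │0                 ┃MC│ MR│ M+│        ┃  
 ┃          │                  ┃──┴───┴───┘        ┃  
 ┃          │                  ┃                   ┃  
 ┃          │                  ┃━━━━━━━━━━━━━━━━━━━┛  


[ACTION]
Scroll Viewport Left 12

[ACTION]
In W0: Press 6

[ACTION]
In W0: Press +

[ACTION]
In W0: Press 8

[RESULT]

                                                      
                                                      
                                                      
                                                      
                                                      
                         ┏━━━━━━━━━━━━━━━━━━━━━━━━━┓  
                         ┃ Calculator              ┃  
                         ┠─────────────────────────┨  
 ┏━━━━━━━━━━━━━━━━━━━━━━━━━━━━━┓                  8┃  
 ┃ Tetris                      ┃──┬───┬───┐        ┃  
 ┠─────────────────────────────┨8 │ 9 │ ÷ │        ┃  
 ┃          │Next:             ┃──┼───┼───┤        ┃  
 ┃          │  ▒               ┃5 │ 6 │ × │        ┃  
 ┃          │▒▒▒               ┃──┼───┼───┤        ┃  
 ┃          │                  ┃2 │ 3 │ - │        ┃  
 ┃          │                  ┃──┼───┼───┤        ┃  
 ┃          │                  ┃. │ = │ + │        ┃  
 ┃          │Score:            ┃──┼───┼───┤        ┃  
 ┃          │0                 ┃MC│ MR│ M+│        ┃  
 ┃          │                  ┃──┴───┴───┘        ┃  
 ┃          │                  ┃                   ┃  
 ┃          │                  ┃━━━━━━━━━━━━━━━━━━━┛  


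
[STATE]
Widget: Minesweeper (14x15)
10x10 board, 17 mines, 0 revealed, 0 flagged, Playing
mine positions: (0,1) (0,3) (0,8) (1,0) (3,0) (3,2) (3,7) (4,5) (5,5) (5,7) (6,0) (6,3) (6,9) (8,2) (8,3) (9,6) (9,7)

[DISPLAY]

■■■■■■■■■■    
■■■■■■■■■■    
■■■■■■■■■■    
■■■■■■■■■■    
■■■■■■■■■■    
■■■■■■■■■■    
■■■■■■■■■■    
■■■■■■■■■■    
■■■■■■■■■■    
■■■■■■■■■■    
              
              
              
              
              


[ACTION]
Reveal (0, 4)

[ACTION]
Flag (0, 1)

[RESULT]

■⚑■■1■■■■■    
■■■■■■■■■■    
■■■■■■■■■■    
■■■■■■■■■■    
■■■■■■■■■■    
■■■■■■■■■■    
■■■■■■■■■■    
■■■■■■■■■■    
■■■■■■■■■■    
■■■■■■■■■■    
              
              
              
              
              


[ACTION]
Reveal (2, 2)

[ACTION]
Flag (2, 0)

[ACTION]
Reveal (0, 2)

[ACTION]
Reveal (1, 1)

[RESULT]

■⚑2■1■■■■■    
■2■■■■■■■■    
⚑■1■■■■■■■    
■■■■■■■■■■    
■■■■■■■■■■    
■■■■■■■■■■    
■■■■■■■■■■    
■■■■■■■■■■    
■■■■■■■■■■    
■■■■■■■■■■    
              
              
              
              
              


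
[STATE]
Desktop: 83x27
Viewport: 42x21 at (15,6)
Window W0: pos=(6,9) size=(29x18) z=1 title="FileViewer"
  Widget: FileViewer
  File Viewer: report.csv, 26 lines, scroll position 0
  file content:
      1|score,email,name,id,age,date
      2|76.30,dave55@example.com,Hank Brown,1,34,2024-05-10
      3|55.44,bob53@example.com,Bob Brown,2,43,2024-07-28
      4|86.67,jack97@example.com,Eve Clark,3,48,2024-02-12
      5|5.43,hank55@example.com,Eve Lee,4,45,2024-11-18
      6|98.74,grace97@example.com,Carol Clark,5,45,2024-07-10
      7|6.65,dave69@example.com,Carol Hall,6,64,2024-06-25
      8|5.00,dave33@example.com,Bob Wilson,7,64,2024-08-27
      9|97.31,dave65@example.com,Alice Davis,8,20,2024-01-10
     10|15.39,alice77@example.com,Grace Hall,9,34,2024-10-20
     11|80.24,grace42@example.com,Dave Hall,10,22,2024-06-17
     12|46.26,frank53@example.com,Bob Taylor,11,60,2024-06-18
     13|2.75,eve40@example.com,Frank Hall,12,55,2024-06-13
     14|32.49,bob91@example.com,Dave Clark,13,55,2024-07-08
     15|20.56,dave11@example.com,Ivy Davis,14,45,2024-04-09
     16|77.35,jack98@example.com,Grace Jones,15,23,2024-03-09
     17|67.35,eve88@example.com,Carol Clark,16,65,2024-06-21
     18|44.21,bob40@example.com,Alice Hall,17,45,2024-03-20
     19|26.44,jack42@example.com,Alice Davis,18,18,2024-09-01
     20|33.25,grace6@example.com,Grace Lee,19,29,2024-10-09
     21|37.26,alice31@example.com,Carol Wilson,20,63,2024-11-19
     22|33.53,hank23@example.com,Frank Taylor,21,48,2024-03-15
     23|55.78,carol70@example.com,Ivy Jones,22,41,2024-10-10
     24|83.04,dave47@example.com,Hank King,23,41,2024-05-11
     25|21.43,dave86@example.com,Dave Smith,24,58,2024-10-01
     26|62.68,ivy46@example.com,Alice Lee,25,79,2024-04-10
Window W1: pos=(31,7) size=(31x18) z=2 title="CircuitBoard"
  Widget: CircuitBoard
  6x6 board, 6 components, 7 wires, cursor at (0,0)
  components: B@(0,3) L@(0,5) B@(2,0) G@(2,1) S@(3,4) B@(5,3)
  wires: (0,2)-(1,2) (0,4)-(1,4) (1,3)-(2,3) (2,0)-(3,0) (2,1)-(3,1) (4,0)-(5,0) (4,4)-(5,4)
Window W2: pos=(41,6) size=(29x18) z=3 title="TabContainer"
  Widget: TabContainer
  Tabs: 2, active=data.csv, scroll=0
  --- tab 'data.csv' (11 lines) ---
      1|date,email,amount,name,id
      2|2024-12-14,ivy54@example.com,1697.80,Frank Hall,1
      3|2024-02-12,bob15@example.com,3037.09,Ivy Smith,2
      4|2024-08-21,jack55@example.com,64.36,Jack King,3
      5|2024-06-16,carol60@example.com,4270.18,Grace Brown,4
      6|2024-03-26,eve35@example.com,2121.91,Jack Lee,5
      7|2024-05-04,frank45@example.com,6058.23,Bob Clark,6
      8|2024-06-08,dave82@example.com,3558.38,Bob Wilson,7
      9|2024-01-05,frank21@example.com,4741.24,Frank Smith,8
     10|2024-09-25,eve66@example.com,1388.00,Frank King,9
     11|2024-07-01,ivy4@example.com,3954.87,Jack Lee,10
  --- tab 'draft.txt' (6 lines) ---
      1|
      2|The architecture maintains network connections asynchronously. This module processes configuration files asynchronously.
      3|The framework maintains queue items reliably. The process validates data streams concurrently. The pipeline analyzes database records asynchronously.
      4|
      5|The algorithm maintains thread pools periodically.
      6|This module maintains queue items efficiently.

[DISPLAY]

                          ┏━━━━━━━━━━━━━━━
                ┏━━━━━━━━━┃ TabContainer  
                ┃ CircuitB┠───────────────
━━━━━━━━━━━━━━━━┠─────────┃[data.csv]│ dra
wer             ┃   0 1 2 ┃───────────────
────────────────┃0  [.]   ┃date,email,amou
ail,name,id,age,┃         ┃2024-12-14,ivy5
ve55@example.com┃1        ┃2024-02-12,bob1
b53@example.com,┃         ┃2024-08-21,jack
ck97@example.com┃2   B   G┃2024-06-16,caro
k55@example.com,┃    │   │┃2024-03-26,eve3
ace97@example.co┃3   ·   ·┃2024-05-04,fran
e69@example.com,┃         ┃2024-06-08,dave
e33@example.com,┃4   ·    ┃2024-01-05,fran
ve65@example.com┃    │    ┃2024-09-25,eve6
ice77@example.co┃5   ·    ┃2024-07-01,ivy4
ace42@example.co┃Cursor: (┃               
ank53@example.co┃         ┗━━━━━━━━━━━━━━━
40@example.com,F┗━━━━━━━━━━━━━━━━━━━━━━━━━
b91@example.com,Da▼┃                      
━━━━━━━━━━━━━━━━━━━┛                      


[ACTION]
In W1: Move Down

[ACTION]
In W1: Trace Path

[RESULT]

                          ┏━━━━━━━━━━━━━━━
                ┏━━━━━━━━━┃ TabContainer  
                ┃ CircuitB┠───────────────
━━━━━━━━━━━━━━━━┠─────────┃[data.csv]│ dra
wer             ┃   0 1 2 ┃───────────────
────────────────┃0        ┃date,email,amou
ail,name,id,age,┃         ┃2024-12-14,ivy5
ve55@example.com┃1  [.]   ┃2024-02-12,bob1
b53@example.com,┃         ┃2024-08-21,jack
ck97@example.com┃2   B   G┃2024-06-16,caro
k55@example.com,┃    │   │┃2024-03-26,eve3
ace97@example.co┃3   ·   ·┃2024-05-04,fran
e69@example.com,┃         ┃2024-06-08,dave
e33@example.com,┃4   ·    ┃2024-01-05,fran
ve65@example.com┃    │    ┃2024-09-25,eve6
ice77@example.co┃5   ·    ┃2024-07-01,ivy4
ace42@example.co┃Cursor: (┃               
ank53@example.co┃         ┗━━━━━━━━━━━━━━━
40@example.com,F┗━━━━━━━━━━━━━━━━━━━━━━━━━
b91@example.com,Da▼┃                      
━━━━━━━━━━━━━━━━━━━┛                      


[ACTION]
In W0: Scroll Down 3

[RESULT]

                          ┏━━━━━━━━━━━━━━━
                ┏━━━━━━━━━┃ TabContainer  
                ┃ CircuitB┠───────────────
━━━━━━━━━━━━━━━━┠─────────┃[data.csv]│ dra
wer             ┃   0 1 2 ┃───────────────
────────────────┃0        ┃date,email,amou
ck97@example.com┃         ┃2024-12-14,ivy5
k55@example.com,┃1  [.]   ┃2024-02-12,bob1
ace97@example.co┃         ┃2024-08-21,jack
e69@example.com,┃2   B   G┃2024-06-16,caro
e33@example.com,┃    │   │┃2024-03-26,eve3
ve65@example.com┃3   ·   ·┃2024-05-04,fran
ice77@example.co┃         ┃2024-06-08,dave
ace42@example.co┃4   ·    ┃2024-01-05,fran
ank53@example.co┃    │    ┃2024-09-25,eve6
40@example.com,F┃5   ·    ┃2024-07-01,ivy4
b91@example.com,┃Cursor: (┃               
ve11@example.com┃         ┗━━━━━━━━━━━━━━━
ck98@example.com┗━━━━━━━━━━━━━━━━━━━━━━━━━
e88@example.com,Ca▼┃                      
━━━━━━━━━━━━━━━━━━━┛                      


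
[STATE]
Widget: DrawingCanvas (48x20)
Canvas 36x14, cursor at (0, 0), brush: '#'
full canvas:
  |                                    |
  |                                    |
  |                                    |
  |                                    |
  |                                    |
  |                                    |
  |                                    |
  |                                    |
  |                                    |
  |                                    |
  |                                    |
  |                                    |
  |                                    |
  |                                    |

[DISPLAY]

+                                               
                                                
                                                
                                                
                                                
                                                
                                                
                                                
                                                
                                                
                                                
                                                
                                                
                                                
                                                
                                                
                                                
                                                
                                                
                                                


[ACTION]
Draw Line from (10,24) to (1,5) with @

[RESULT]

+                                               
     @@                                         
       @@                                       
         @@                                     
           @@                                   
             @@                                 
               @@                               
                 @@                             
                   @@                           
                     @@                         
                       @@                       
                                                
                                                
                                                
                                                
                                                
                                                
                                                
                                                
                                                


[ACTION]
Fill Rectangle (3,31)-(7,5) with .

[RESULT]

+                                               
     @@                                         
       @@                                       
     ...........................                
     ...........................                
     ...........................                
     ...........................                
     ...........................                
                   @@                           
                     @@                         
                       @@                       
                                                
                                                
                                                
                                                
                                                
                                                
                                                
                                                
                                                


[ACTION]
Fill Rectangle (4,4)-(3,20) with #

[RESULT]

+                                               
     @@                                         
       @@                                       
    #################...........                
    #################...........                
     ...........................                
     ...........................                
     ...........................                
                   @@                           
                     @@                         
                       @@                       
                                                
                                                
                                                
                                                
                                                
                                                
                                                
                                                
                                                


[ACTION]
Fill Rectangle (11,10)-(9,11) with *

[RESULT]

+                                               
     @@                                         
       @@                                       
    #################...........                
    #################...........                
     ...........................                
     ...........................                
     ...........................                
                   @@                           
          **         @@                         
          **           @@                       
          **                                    
                                                
                                                
                                                
                                                
                                                
                                                
                                                
                                                


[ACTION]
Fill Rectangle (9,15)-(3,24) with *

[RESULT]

+                                               
     @@                                         
       @@                                       
    ###########**********.......                
    ###########**********.......                
     ..........**********.......                
     ..........**********.......                
     ..........**********.......                
               **********                       
          **   **********                       
          **           @@                       
          **                                    
                                                
                                                
                                                
                                                
                                                
                                                
                                                
                                                


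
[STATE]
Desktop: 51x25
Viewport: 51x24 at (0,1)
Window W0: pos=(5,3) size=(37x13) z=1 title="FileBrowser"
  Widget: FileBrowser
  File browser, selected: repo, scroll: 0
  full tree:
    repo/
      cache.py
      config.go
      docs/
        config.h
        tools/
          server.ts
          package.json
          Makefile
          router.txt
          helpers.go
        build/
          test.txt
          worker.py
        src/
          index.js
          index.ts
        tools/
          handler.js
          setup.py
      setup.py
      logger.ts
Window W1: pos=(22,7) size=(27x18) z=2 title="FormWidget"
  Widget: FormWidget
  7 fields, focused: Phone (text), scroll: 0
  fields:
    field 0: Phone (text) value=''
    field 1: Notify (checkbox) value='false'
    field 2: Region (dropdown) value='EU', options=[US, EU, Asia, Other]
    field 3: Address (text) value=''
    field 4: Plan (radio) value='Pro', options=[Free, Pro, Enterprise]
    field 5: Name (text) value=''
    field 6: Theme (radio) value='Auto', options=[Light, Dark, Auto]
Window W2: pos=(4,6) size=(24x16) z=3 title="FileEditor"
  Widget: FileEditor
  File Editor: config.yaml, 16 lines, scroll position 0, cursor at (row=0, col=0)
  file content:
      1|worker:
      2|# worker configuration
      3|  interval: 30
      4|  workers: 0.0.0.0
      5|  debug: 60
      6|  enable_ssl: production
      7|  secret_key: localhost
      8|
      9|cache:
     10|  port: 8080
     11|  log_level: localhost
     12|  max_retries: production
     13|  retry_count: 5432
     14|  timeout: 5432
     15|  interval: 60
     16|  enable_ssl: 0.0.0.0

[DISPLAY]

                                                   
                                                   
     ┏━━━━━━━━━━━━━━━━━━━━━━━━━━━━━━━━━━━┓         
     ┃ FileBrowser                       ┃         
     ┠───────────────────────────────────┨         
    ┏━━━━━━━━━━━━━━━━━━━━━━┓             ┃         
    ┃ FileEditor           ┃━━━━━━━━━━━━━━━━━━━━┓  
    ┠──────────────────────┨Widget              ┃  
    ┃█orker:              ▲┃────────────────────┨  
    ┃# worker configuratio█┃ne:      [         ]┃  
    ┃  interval: 30       ░┃ify:     [ ]        ┃  
    ┃  workers: 0.0.0.0   ░┃ion:     [EU      ▼]┃  
    ┃  debug: 60          ░┃ress:    [         ]┃  
    ┃  enable_ssl: product░┃n:       ( ) Free  (┃  
    ┃  secret_key: localho░┃e:       [         ]┃  
    ┃                     ░┃me:      ( ) Light  ┃  
    ┃cache:               ░┃                    ┃  
    ┃  port: 8080         ░┃                    ┃  
    ┃  log_level: localhos░┃                    ┃  
    ┃  max_retries: produc▼┃                    ┃  
    ┗━━━━━━━━━━━━━━━━━━━━━━┛                    ┃  
                      ┃                         ┃  
                      ┃                         ┃  
                      ┗━━━━━━━━━━━━━━━━━━━━━━━━━┛  


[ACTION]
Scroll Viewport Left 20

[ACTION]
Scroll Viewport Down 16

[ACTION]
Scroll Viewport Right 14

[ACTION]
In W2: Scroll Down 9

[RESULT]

                                                   
                                                   
     ┏━━━━━━━━━━━━━━━━━━━━━━━━━━━━━━━━━━━┓         
     ┃ FileBrowser                       ┃         
     ┠───────────────────────────────────┨         
    ┏━━━━━━━━━━━━━━━━━━━━━━┓             ┃         
    ┃ FileEditor           ┃━━━━━━━━━━━━━━━━━━━━┓  
    ┠──────────────────────┨Widget              ┃  
    ┃  debug: 60          ▲┃────────────────────┨  
    ┃  enable_ssl: product░┃ne:      [         ]┃  
    ┃  secret_key: localho░┃ify:     [ ]        ┃  
    ┃                     ░┃ion:     [EU      ▼]┃  
    ┃cache:               ░┃ress:    [         ]┃  
    ┃  port: 8080         ░┃n:       ( ) Free  (┃  
    ┃  log_level: localhos░┃e:       [         ]┃  
    ┃  max_retries: produc░┃me:      ( ) Light  ┃  
    ┃  retry_count: 5432  ░┃                    ┃  
    ┃  timeout: 5432      ░┃                    ┃  
    ┃  interval: 60       █┃                    ┃  
    ┃  enable_ssl: 0.0.0.0▼┃                    ┃  
    ┗━━━━━━━━━━━━━━━━━━━━━━┛                    ┃  
                      ┃                         ┃  
                      ┃                         ┃  
                      ┗━━━━━━━━━━━━━━━━━━━━━━━━━┛  


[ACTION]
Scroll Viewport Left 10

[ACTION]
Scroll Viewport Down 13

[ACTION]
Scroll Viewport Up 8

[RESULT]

                                                   
                                                   
                                                   
     ┏━━━━━━━━━━━━━━━━━━━━━━━━━━━━━━━━━━━┓         
     ┃ FileBrowser                       ┃         
     ┠───────────────────────────────────┨         
    ┏━━━━━━━━━━━━━━━━━━━━━━┓             ┃         
    ┃ FileEditor           ┃━━━━━━━━━━━━━━━━━━━━┓  
    ┠──────────────────────┨Widget              ┃  
    ┃  debug: 60          ▲┃────────────────────┨  
    ┃  enable_ssl: product░┃ne:      [         ]┃  
    ┃  secret_key: localho░┃ify:     [ ]        ┃  
    ┃                     ░┃ion:     [EU      ▼]┃  
    ┃cache:               ░┃ress:    [         ]┃  
    ┃  port: 8080         ░┃n:       ( ) Free  (┃  
    ┃  log_level: localhos░┃e:       [         ]┃  
    ┃  max_retries: produc░┃me:      ( ) Light  ┃  
    ┃  retry_count: 5432  ░┃                    ┃  
    ┃  timeout: 5432      ░┃                    ┃  
    ┃  interval: 60       █┃                    ┃  
    ┃  enable_ssl: 0.0.0.0▼┃                    ┃  
    ┗━━━━━━━━━━━━━━━━━━━━━━┛                    ┃  
                      ┃                         ┃  
                      ┃                         ┃  


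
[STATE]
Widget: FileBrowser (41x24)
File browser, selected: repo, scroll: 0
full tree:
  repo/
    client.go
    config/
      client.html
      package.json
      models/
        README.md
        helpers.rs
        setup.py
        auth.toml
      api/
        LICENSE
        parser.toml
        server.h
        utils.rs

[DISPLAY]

> [-] repo/                              
    client.go                            
    [+] config/                          
                                         
                                         
                                         
                                         
                                         
                                         
                                         
                                         
                                         
                                         
                                         
                                         
                                         
                                         
                                         
                                         
                                         
                                         
                                         
                                         
                                         


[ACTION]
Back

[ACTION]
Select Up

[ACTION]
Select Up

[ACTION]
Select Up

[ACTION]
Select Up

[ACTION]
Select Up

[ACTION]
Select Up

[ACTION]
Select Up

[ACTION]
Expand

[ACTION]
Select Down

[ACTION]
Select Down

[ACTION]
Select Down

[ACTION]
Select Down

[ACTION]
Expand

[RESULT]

  [-] repo/                              
    client.go                            
  > [-] config/                          
      client.html                        
      package.json                       
      [+] models/                        
      [+] api/                           
                                         
                                         
                                         
                                         
                                         
                                         
                                         
                                         
                                         
                                         
                                         
                                         
                                         
                                         
                                         
                                         
                                         


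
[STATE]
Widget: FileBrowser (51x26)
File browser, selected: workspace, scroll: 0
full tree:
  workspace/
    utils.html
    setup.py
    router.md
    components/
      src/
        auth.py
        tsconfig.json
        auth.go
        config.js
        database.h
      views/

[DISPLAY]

> [-] workspace/                                   
    utils.html                                     
    setup.py                                       
    router.md                                      
    [+] components/                                
                                                   
                                                   
                                                   
                                                   
                                                   
                                                   
                                                   
                                                   
                                                   
                                                   
                                                   
                                                   
                                                   
                                                   
                                                   
                                                   
                                                   
                                                   
                                                   
                                                   
                                                   


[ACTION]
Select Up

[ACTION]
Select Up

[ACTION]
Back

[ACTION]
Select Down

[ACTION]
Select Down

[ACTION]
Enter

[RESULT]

  [-] workspace/                                   
    utils.html                                     
  > setup.py                                       
    router.md                                      
    [+] components/                                
                                                   
                                                   
                                                   
                                                   
                                                   
                                                   
                                                   
                                                   
                                                   
                                                   
                                                   
                                                   
                                                   
                                                   
                                                   
                                                   
                                                   
                                                   
                                                   
                                                   
                                                   


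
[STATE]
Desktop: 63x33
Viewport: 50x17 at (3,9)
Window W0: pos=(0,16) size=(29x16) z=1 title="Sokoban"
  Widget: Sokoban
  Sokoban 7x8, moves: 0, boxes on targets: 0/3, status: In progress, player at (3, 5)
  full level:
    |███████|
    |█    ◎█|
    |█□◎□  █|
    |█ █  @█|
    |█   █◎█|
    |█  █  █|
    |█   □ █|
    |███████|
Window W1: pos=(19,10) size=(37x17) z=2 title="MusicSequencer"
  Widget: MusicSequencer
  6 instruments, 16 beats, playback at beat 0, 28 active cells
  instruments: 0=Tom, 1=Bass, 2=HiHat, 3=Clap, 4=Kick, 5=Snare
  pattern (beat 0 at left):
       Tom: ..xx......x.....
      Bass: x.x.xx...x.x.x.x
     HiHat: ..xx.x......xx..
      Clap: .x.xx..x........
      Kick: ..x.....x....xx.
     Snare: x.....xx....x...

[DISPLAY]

                                                  
                ┏━━━━━━━━━━━━━━━━━━━━━━━━━━━━━━━━━
                ┃ MusicSequencer                  
                ┠─────────────────────────────────
                ┃      ▼123456789012345           
                ┃   Tom··██······█·····           
                ┃  Bass█·█·██···█·█·█·█           
━━━━━━━━━━━━━━━━┃ HiHat··██·█······██··           
okoban          ┃  Clap·█·██··█········           
────────────────┃  Kick··█·····█····██·           
█████           ┃ Snare█·····██····█···           
   ◎█           ┃                                 
◎□  █           ┃                                 
█  @█           ┃                                 
  █◎█           ┃                                 
 █  █           ┃                                 
  □ █           ┃                                 


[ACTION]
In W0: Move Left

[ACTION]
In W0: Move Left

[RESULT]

                                                  
                ┏━━━━━━━━━━━━━━━━━━━━━━━━━━━━━━━━━
                ┃ MusicSequencer                  
                ┠─────────────────────────────────
                ┃      ▼123456789012345           
                ┃   Tom··██······█·····           
                ┃  Bass█·█·██···█·█·█·█           
━━━━━━━━━━━━━━━━┃ HiHat··██·█······██··           
okoban          ┃  Clap·█·██··█········           
────────────────┃  Kick··█·····█····██·           
█████           ┃ Snare█·····██····█···           
   ◎█           ┃                                 
◎□  █           ┃                                 
█@  █           ┃                                 
  █◎█           ┃                                 
 █  █           ┃                                 
  □ █           ┃                                 


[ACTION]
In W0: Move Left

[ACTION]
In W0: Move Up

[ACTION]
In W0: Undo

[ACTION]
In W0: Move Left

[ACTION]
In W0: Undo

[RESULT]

                                                  
                ┏━━━━━━━━━━━━━━━━━━━━━━━━━━━━━━━━━
                ┃ MusicSequencer                  
                ┠─────────────────────────────────
                ┃      ▼123456789012345           
                ┃   Tom··██······█·····           
                ┃  Bass█·█·██···█·█·█·█           
━━━━━━━━━━━━━━━━┃ HiHat··██·█······██··           
okoban          ┃  Clap·█·██··█········           
────────────────┃  Kick··█·····█····██·           
█████           ┃ Snare█·····██····█···           
   ◎█           ┃                                 
◎□  █           ┃                                 
█ @ █           ┃                                 
  █◎█           ┃                                 
 █  █           ┃                                 
  □ █           ┃                                 
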